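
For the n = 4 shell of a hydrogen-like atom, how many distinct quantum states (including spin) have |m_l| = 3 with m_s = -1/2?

2

Go through l = 0, …, 3 (the values permitted for n = 4).
The (l, m_l) pairs meeting |m_l| = 3 give: l=3 → 2.
Orbitals: 2. With m_s fixed to a single value there is one state per orbital, giving 2 states.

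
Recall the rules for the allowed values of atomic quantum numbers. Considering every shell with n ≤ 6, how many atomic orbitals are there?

Total orbitals = 1² + 2² + 3² + 4² + 5² + 6² = 91.

91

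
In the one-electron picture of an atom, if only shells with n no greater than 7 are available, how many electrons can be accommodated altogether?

280

Total orbitals = 1² + 2² + 3² + 4² + 5² + 6² + 7² = 140. Doubling for spin gives 280 electrons.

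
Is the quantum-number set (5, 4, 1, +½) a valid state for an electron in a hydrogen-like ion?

Yes

n = 5 is a positive integer. l = 4 satisfies 0 ≤ l ≤ n−1 = 4. m_l = 1 lies in the range −l … +l (here −4 … 4). m_s = +1/2 is one of ±1/2.
All four constraints are satisfied.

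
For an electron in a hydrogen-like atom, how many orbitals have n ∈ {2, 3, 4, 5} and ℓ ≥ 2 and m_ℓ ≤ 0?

Count contributing orbitals for each principal shell:
n=3 → 3; n=4 → 7; n=5 → 12.
Total orbitals: 3 + 7 + 12 = 22.

22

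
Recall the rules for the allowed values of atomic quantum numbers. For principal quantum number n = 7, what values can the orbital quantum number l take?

0, 1, 2, 3, 4, 5, 6

l is an integer with 0 ≤ l ≤ n−1, so for n = 7: l = 0, 1, 2, 3, 4, 5, 6.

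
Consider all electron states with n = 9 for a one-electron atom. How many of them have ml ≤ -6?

12

For n = 9, l ranges over 0 … 8.
The (l, ml) pairs meeting ml ≤ -6 give: l=6 → 1; l=7 → 2; l=8 → 3.
Orbitals: 1 + 2 + 3 = 6. Each orbital carries two spin states, so 6 × 2 = 12 states.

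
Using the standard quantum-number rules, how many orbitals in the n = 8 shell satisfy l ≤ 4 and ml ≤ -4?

For n = 8, l ranges over 0 … 7.
Contributions: l=4 → 1.
Total orbitals: 1.

1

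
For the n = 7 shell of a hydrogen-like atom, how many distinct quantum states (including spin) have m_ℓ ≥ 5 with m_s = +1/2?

3

With n = 7 the allowed ℓ are 0, 1, …, 6.
The (ℓ, m_ℓ) pairs meeting m_ℓ ≥ 5 give: ℓ=5 → 1; ℓ=6 → 2.
Orbitals: 1 + 2 = 3. With m_s fixed to a single value there is one state per orbital, giving 3 states.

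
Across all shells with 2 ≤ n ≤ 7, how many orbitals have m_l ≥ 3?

Go shell by shell, enumerating (l, m_l) with m_l ≥ 3:
n=4 → 1; n=5 → 3; n=6 → 6; n=7 → 10.
Total orbitals: 1 + 3 + 6 + 10 = 20.

20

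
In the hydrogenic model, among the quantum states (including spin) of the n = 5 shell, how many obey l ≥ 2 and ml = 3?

With n = 5 the allowed l are 0, 1, …, 4.
Contributions: l=3 → 1; l=4 → 1.
Orbitals: 1 + 1 = 2. Each orbital carries two spin states, so 2 × 2 = 4 states.

4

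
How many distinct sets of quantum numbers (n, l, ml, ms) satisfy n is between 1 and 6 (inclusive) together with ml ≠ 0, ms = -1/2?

Per-shell orbital counts meeting the constraint:
n=2 → 2; n=3 → 6; n=4 → 12; n=5 → 20; n=6 → 30.
Orbitals: 2 + 6 + 12 + 20 + 30 = 70. With ms fixed to -1/2 there is one state per orbital, so 70 states.

70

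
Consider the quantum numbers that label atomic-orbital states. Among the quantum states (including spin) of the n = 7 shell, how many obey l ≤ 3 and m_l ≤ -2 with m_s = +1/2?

3

For n = 7, l ranges over 0 … 6.
Per l-value: l=2 → 1; l=3 → 2.
Orbitals: 1 + 2 = 3. With m_s fixed to a single value there is one state per orbital, giving 3 states.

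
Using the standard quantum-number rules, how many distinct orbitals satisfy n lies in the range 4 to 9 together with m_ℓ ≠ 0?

Treat each shell separately and count matching orbitals:
n=4 → 12; n=5 → 20; n=6 → 30; n=7 → 42; n=8 → 56; n=9 → 72.
Total orbitals: 12 + 20 + 30 + 42 + 56 + 72 = 232.

232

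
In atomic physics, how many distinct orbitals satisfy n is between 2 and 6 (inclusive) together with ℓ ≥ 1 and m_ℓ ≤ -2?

Work shell by shell — for each n, count the (ℓ, m_ℓ) pairs that satisfy ℓ ≥ 1 and m_ℓ ≤ -2:
n=3 → 1; n=4 → 3; n=5 → 6; n=6 → 10.
Total orbitals: 1 + 3 + 6 + 10 = 20.

20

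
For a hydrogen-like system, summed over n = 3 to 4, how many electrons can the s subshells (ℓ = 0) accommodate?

An s subshell (ℓ = 0) exists for every n ≥ 1, so shells n = 3, 4 each contribute one — 2 subshells.
Since each s subshell holds 2(2·0+1) = 2 electrons, the total is 2 × 2 = 4.

4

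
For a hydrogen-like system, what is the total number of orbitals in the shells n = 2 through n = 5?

54

Shell n has n² orbitals: 2²=4 + 3²=9 + 4²=16 + 5²=25 = 54 orbitals.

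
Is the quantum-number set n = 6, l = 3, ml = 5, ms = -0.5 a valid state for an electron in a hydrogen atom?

The magnetic quantum number must satisfy −l ≤ ml ≤ l. With l = 3, ml can only be -3, -2, -1, 0, 1, 2, 3, so ml = 5 is forbidden.

Invalid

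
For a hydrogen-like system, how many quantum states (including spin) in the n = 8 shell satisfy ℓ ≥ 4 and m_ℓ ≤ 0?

Go through ℓ = 0, …, 7 (the values permitted for n = 8).
The (ℓ, m_ℓ) pairs meeting ℓ ≥ 4 and m_ℓ ≤ 0 give: ℓ=4 → 5; ℓ=5 → 6; ℓ=6 → 7; ℓ=7 → 8.
Orbitals: 5 + 6 + 7 + 8 = 26. Each orbital carries two spin states, so 26 × 2 = 52 states.

52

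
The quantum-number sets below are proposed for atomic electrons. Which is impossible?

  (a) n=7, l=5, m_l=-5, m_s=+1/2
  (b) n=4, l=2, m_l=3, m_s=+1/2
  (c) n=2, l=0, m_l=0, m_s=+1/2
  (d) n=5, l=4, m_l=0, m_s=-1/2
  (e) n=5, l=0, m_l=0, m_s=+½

(b) has |m_l| = 3 > l = 2, violating −l ≤ m_l ≤ l.
The remaining sets (a), (c), (d), (e) satisfy all four rules.

(b)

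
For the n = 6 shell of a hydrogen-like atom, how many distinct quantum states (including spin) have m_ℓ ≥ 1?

30

Go through ℓ = 0, …, 5 (the values permitted for n = 6).
Per ℓ-value: ℓ=1 → 1; ℓ=2 → 2; ℓ=3 → 3; ℓ=4 → 4; ℓ=5 → 5.
Orbitals: 1 + 2 + 3 + 4 + 5 = 15. Each orbital carries two spin states, so 15 × 2 = 30 states.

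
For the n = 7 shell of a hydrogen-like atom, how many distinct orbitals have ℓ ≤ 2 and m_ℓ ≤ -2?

Per ℓ-value: ℓ=2 → 1.
Total orbitals: 1.

1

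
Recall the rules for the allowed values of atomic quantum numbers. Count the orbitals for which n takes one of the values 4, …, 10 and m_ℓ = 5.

Count contributing orbitals for each principal shell:
n=6 → 1; n=7 → 2; n=8 → 3; n=9 → 4; n=10 → 5.
Total orbitals: 1 + 2 + 3 + 4 + 5 = 15.

15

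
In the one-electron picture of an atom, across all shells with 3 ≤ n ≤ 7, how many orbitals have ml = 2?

15

For each n in the range, tally the orbitals obeying ml = 2:
n=3 → 1; n=4 → 2; n=5 → 3; n=6 → 4; n=7 → 5.
Total orbitals: 1 + 2 + 3 + 4 + 5 = 15.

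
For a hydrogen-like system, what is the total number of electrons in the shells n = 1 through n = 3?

28

Shell n has n² orbitals: 1²=1 + 2²=4 + 3²=9 = 14 orbitals.
Two spin states per orbital: 2 × 14 = 28 electrons.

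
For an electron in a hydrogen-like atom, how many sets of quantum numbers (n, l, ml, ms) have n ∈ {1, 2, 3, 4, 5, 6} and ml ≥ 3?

For each n in the range, tally the orbitals obeying ml ≥ 3:
n=4 → 1; n=5 → 3; n=6 → 6.
Orbitals: 1 + 3 + 6 = 10. Including both spin states (ms = ±1/2) gives 2 × 10 = 20 states.

20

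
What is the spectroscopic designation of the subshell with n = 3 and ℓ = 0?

3s

ℓ = 0 corresponds to the letter 's', so the subshell is 3s.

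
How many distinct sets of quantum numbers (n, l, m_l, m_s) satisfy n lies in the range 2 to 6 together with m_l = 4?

6

Count contributing orbitals for each principal shell:
n=5 → 1; n=6 → 2.
Orbitals: 1 + 2 = 3. Including both spin states (m_s = ±1/2) gives 2 × 3 = 6 states.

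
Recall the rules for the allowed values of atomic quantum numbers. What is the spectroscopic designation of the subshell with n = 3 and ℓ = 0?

3s

ℓ = 0 corresponds to the letter 's', so the subshell is 3s.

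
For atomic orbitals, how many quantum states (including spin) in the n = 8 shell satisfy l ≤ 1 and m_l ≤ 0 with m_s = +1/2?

3

Contributions: l=0 → 1; l=1 → 2.
Orbitals: 1 + 2 = 3. With m_s fixed to a single value there is one state per orbital, giving 3 states.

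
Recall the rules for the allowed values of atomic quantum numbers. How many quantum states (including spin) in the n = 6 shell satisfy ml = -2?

The n = 6 shell has l = 0 through 5; check each.
The (l, ml) pairs meeting ml = -2 give: l=2 → 1; l=3 → 1; l=4 → 1; l=5 → 1.
Orbitals: 1 + 1 + 1 + 1 = 4. Each orbital carries two spin states, so 4 × 2 = 8 states.

8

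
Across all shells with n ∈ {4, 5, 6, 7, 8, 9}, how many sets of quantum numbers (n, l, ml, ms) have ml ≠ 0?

Go shell by shell, enumerating (l, ml) with ml ≠ 0:
n=4 → 12; n=5 → 20; n=6 → 30; n=7 → 42; n=8 → 56; n=9 → 72.
Orbitals: 12 + 20 + 30 + 42 + 56 + 72 = 232. Including both spin states (ms = ±1/2) gives 2 × 232 = 464 states.

464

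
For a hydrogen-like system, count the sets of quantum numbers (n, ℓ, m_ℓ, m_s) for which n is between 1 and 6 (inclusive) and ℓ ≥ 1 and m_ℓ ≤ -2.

Go shell by shell, enumerating (ℓ, m_ℓ) with ℓ ≥ 1 and m_ℓ ≤ -2:
n=3 → 1; n=4 → 3; n=5 → 6; n=6 → 10.
Orbitals: 1 + 3 + 6 + 10 = 20. Including both spin states (m_s = ±1/2) gives 2 × 20 = 40 states.

40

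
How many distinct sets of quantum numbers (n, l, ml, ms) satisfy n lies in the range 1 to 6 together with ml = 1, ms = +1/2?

Go shell by shell, enumerating (l, ml) with ml = 1:
n=2 → 1; n=3 → 2; n=4 → 3; n=5 → 4; n=6 → 5.
Orbitals: 1 + 2 + 3 + 4 + 5 = 15. With ms fixed to +1/2 there is one state per orbital, so 15 states.

15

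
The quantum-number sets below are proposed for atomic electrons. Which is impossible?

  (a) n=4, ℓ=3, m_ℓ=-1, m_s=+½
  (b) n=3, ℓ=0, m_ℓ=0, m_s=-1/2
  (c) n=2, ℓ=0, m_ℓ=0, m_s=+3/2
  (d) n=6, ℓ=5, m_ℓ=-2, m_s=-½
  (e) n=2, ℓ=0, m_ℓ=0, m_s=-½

(c)

(c) has m_s = +3/2, but an electron's spin must be ±1/2.
The remaining sets (a), (b), (d), (e) satisfy all four rules.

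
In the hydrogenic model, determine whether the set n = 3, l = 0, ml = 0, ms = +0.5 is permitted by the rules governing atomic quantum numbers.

Allowed

n = 3 is a positive integer. l = 0 satisfies 0 ≤ l ≤ n−1 = 2. ml = 0 lies in the range −l … +l (here 0). ms = +1/2 is one of ±1/2.
All four constraints are satisfied.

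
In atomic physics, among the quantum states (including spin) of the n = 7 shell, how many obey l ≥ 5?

48

For n = 7, l ranges over 0 … 6.
The (l, m_l) pairs meeting l ≥ 5 give: l=5 → 11; l=6 → 13.
Orbitals: 11 + 13 = 24. Each orbital carries two spin states, so 24 × 2 = 48 states.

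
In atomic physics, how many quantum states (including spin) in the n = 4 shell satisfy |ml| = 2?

The n = 4 shell has l = 0 through 3; check each.
Contributions: l=2 → 2; l=3 → 2.
Orbitals: 2 + 2 = 4. Each orbital carries two spin states, so 4 × 2 = 8 states.

8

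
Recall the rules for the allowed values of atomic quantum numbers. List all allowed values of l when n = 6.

0, 1, 2, 3, 4, 5

l is an integer with 0 ≤ l ≤ n−1, so for n = 6: l = 0, 1, 2, 3, 4, 5.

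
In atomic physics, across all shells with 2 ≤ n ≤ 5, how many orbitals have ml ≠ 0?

40

Per-shell orbital counts meeting the constraint:
n=2 → 2; n=3 → 6; n=4 → 12; n=5 → 20.
Total orbitals: 2 + 6 + 12 + 20 = 40.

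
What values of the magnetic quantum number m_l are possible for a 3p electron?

-1, 0, 1

The 3p subshell has l = 1, and m_l takes every integer from −l to +l. With l = 1 that gives the 3 values -1, 0, 1.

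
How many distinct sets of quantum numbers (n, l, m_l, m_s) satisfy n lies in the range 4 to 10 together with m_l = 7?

Treat each shell separately and count matching orbitals:
n=8 → 1; n=9 → 2; n=10 → 3.
Orbitals: 1 + 2 + 3 = 6. Including both spin states (m_s = ±1/2) gives 2 × 6 = 12 states.

12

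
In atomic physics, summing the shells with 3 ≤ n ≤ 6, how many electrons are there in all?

172

Shell n has n² orbitals: 3²=9 + 4²=16 + 5²=25 + 6²=36 = 86 orbitals.
Two spin states per orbital: 2 × 86 = 172 electrons.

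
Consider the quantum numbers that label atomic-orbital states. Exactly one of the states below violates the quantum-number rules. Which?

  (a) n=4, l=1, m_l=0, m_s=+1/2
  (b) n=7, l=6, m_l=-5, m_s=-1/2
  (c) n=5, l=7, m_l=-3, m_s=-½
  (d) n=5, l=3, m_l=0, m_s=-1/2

(c) has l = 7 ≥ n = 5, violating 0 ≤ l ≤ n−1.
The remaining sets (a), (b), (d) satisfy all four rules.

(c)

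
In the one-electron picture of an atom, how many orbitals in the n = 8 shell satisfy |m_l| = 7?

2

For n = 8, l ranges over 0 … 7.
Orbitals with |m_l| = 7, by l: l=7 → 2.
Total orbitals: 2.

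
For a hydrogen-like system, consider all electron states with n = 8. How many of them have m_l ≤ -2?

42

Contributions: l=2 → 1; l=3 → 2; l=4 → 3; l=5 → 4; l=6 → 5; l=7 → 6.
Orbitals: 1 + 2 + 3 + 4 + 5 + 6 = 21. Each orbital carries two spin states, so 21 × 2 = 42 states.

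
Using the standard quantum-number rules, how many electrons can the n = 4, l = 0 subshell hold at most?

A subshell with l = 0 has 2l+1 = 1 orbital, each holding 2 electrons (spin ±1/2), so 1 × 2 = 2.

2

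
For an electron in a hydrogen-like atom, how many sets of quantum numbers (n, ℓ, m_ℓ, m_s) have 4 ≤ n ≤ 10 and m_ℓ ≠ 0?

644

Go shell by shell, enumerating (ℓ, m_ℓ) with m_ℓ ≠ 0:
n=4 → 12; n=5 → 20; n=6 → 30; n=7 → 42; n=8 → 56; n=9 → 72; n=10 → 90.
Orbitals: 12 + 20 + 30 + 42 + 56 + 72 + 90 = 322. Including both spin states (m_s = ±1/2) gives 2 × 322 = 644 states.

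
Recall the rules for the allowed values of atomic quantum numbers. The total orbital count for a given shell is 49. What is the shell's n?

n² = 49 ⇒ n = 7.

n = 7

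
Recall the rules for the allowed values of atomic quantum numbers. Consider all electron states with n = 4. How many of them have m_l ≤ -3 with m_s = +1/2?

1

Go through l = 0, …, 3 (the values permitted for n = 4).
Orbitals with m_l ≤ -3, by l: l=3 → 1.
Orbitals: 1. With m_s fixed to a single value there is one state per orbital, giving 1 state.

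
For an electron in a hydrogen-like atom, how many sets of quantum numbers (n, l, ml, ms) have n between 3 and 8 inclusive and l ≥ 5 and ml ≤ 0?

Treat each shell separately and count matching orbitals:
n=6 → 6; n=7 → 13; n=8 → 21.
Orbitals: 6 + 13 + 21 = 40. Including both spin states (ms = ±1/2) gives 2 × 40 = 80 states.

80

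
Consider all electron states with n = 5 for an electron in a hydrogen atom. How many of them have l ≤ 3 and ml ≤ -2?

For n = 5, l ranges over 0 … 4.
Contributions: l=2 → 1; l=3 → 2.
Orbitals: 1 + 2 = 3. Each orbital carries two spin states, so 3 × 2 = 6 states.

6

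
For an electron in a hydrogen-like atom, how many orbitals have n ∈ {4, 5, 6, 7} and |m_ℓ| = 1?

36

Work shell by shell — for each n, count the (ℓ, m_ℓ) pairs that satisfy |m_ℓ| = 1:
n=4 → 6; n=5 → 8; n=6 → 10; n=7 → 12.
Total orbitals: 6 + 8 + 10 + 12 = 36.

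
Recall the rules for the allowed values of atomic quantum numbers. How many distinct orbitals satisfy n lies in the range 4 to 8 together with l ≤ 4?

116

Count contributing orbitals for each principal shell:
n=4 → 16; n=5 → 25; n=6 → 25; n=7 → 25; n=8 → 25.
Total orbitals: 16 + 25 + 25 + 25 + 25 = 116.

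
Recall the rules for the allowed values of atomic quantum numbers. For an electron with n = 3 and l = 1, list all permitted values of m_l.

m_l takes every integer from −l to +l. With l = 1 that gives the 3 values -1, 0, 1.

-1, 0, 1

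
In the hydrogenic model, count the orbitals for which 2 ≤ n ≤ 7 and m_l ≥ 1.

Count contributing orbitals for each principal shell:
n=2 → 1; n=3 → 3; n=4 → 6; n=5 → 10; n=6 → 15; n=7 → 21.
Total orbitals: 1 + 3 + 6 + 10 + 15 + 21 = 56.

56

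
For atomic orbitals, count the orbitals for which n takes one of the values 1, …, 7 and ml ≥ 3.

Per-shell orbital counts meeting the constraint:
n=4 → 1; n=5 → 3; n=6 → 6; n=7 → 10.
Total orbitals: 1 + 3 + 6 + 10 = 20.

20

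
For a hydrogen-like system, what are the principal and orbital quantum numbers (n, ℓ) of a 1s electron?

n = 1, ℓ = 0

The leading integer gives n = 1; the letter 's' means ℓ = 0.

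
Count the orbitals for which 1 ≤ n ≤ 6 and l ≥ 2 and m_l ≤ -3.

Work shell by shell — for each n, count the (l, m_l) pairs that satisfy l ≥ 2 and m_l ≤ -3:
n=4 → 1; n=5 → 3; n=6 → 6.
Total orbitals: 1 + 3 + 6 = 10.

10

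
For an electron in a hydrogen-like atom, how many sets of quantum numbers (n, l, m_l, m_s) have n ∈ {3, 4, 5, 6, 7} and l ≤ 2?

90

Go shell by shell, enumerating (l, m_l) with l ≤ 2:
n=3 → 9; n=4 → 9; n=5 → 9; n=6 → 9; n=7 → 9.
Orbitals: 9 + 9 + 9 + 9 + 9 = 45. Including both spin states (m_s = ±1/2) gives 2 × 45 = 90 states.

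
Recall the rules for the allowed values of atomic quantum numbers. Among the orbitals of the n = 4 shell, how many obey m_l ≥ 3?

With n = 4 the allowed l are 0, 1, …, 3.
Contributions: l=3 → 1.
Total orbitals: 1.

1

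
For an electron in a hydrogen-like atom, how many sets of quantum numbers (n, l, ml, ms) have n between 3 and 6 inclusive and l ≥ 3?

For each n in the range, tally the orbitals obeying l ≥ 3:
n=4 → 7; n=5 → 16; n=6 → 27.
Orbitals: 7 + 16 + 27 = 50. Including both spin states (ms = ±1/2) gives 2 × 50 = 100 states.

100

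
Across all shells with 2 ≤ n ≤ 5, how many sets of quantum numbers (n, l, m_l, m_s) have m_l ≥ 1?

40

Per-shell orbital counts meeting the constraint:
n=2 → 1; n=3 → 3; n=4 → 6; n=5 → 10.
Orbitals: 1 + 3 + 6 + 10 = 20. Including both spin states (m_s = ±1/2) gives 2 × 20 = 40 states.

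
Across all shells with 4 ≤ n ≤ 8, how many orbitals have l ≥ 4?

110

Treat each shell separately and count matching orbitals:
n=5 → 9; n=6 → 20; n=7 → 33; n=8 → 48.
Total orbitals: 9 + 20 + 33 + 48 = 110.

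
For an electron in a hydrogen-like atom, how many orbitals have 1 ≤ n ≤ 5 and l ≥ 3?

23

Count contributing orbitals for each principal shell:
n=4 → 7; n=5 → 16.
Total orbitals: 7 + 16 = 23.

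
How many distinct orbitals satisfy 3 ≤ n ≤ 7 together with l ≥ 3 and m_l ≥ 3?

20

Per-shell orbital counts meeting the constraint:
n=4 → 1; n=5 → 3; n=6 → 6; n=7 → 10.
Total orbitals: 1 + 3 + 6 + 10 = 20.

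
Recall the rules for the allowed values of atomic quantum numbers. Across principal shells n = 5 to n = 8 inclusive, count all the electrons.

348

Shell n has n² orbitals: 5²=25 + 6²=36 + 7²=49 + 8²=64 = 174 orbitals.
Two spin states per orbital: 2 × 174 = 348 electrons.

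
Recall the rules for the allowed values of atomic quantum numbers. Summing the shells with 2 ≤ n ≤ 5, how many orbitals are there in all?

54

Shell n has n² orbitals: 2²=4 + 3²=9 + 4²=16 + 5²=25 = 54 orbitals.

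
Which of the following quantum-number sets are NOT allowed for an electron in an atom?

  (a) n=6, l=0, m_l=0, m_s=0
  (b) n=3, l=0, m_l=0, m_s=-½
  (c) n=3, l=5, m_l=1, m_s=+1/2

(a) and (c)

(a) has m_s = 0, but an electron's spin must be ±1/2.
(c) has l = 5 ≥ n = 3, violating 0 ≤ l ≤ n−1.
The remaining set (b) satisfies all four rules.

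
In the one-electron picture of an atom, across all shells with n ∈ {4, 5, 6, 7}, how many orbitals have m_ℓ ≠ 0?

104

Count contributing orbitals for each principal shell:
n=4 → 12; n=5 → 20; n=6 → 30; n=7 → 42.
Total orbitals: 12 + 20 + 30 + 42 = 104.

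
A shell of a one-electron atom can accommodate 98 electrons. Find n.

2n² = 98 ⇒ n² = 49 ⇒ n = 7.

n = 7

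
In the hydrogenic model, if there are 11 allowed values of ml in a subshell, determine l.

l = 5

ml ranges over 2l+1 integers, so 2l+1 = 11 ⇒ l = 5.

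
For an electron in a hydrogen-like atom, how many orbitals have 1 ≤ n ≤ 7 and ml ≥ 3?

Treat each shell separately and count matching orbitals:
n=4 → 1; n=5 → 3; n=6 → 6; n=7 → 10.
Total orbitals: 1 + 3 + 6 + 10 = 20.

20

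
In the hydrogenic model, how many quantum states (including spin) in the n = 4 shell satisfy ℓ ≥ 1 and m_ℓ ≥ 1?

12

Orbitals with ℓ ≥ 1 and m_ℓ ≥ 1, by ℓ: ℓ=1 → 1; ℓ=2 → 2; ℓ=3 → 3.
Orbitals: 1 + 2 + 3 = 6. Each orbital carries two spin states, so 6 × 2 = 12 states.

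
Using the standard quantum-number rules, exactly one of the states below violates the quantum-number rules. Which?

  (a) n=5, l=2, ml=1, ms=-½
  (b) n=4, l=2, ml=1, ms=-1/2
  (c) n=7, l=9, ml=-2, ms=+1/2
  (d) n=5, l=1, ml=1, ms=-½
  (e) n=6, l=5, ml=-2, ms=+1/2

(c) has l = 9 ≥ n = 7, violating 0 ≤ l ≤ n−1.
The remaining sets (a), (b), (d), (e) satisfy all four rules.

(c)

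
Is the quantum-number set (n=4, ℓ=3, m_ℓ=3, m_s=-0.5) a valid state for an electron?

n = 4 is a positive integer. ℓ = 3 satisfies 0 ≤ ℓ ≤ n−1 = 3. m_ℓ = 3 lies in the range −ℓ … +ℓ (here −3 … 3). m_s = -1/2 is one of ±1/2.
All four constraints are satisfied.

Yes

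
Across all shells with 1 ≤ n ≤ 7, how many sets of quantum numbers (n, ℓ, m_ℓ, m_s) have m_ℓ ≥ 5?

8

Go shell by shell, enumerating (ℓ, m_ℓ) with m_ℓ ≥ 5:
n=6 → 1; n=7 → 3.
Orbitals: 1 + 3 = 4. Including both spin states (m_s = ±1/2) gives 2 × 4 = 8 states.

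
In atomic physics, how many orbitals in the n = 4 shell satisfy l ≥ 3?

The n = 4 shell has l = 0 through 3; check each.
Contributions: l=3 → 7.
Total orbitals: 7.

7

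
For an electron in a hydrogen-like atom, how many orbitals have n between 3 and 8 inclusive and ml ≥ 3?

35

Per-shell orbital counts meeting the constraint:
n=4 → 1; n=5 → 3; n=6 → 6; n=7 → 10; n=8 → 15.
Total orbitals: 1 + 3 + 6 + 10 + 15 = 35.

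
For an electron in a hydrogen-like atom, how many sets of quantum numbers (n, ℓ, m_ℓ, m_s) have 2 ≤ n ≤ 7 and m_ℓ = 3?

Treat each shell separately and count matching orbitals:
n=4 → 1; n=5 → 2; n=6 → 3; n=7 → 4.
Orbitals: 1 + 2 + 3 + 4 = 10. Including both spin states (m_s = ±1/2) gives 2 × 10 = 20 states.

20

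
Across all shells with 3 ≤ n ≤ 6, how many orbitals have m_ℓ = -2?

For each n in the range, tally the orbitals obeying m_ℓ = -2:
n=3 → 1; n=4 → 2; n=5 → 3; n=6 → 4.
Total orbitals: 1 + 2 + 3 + 4 = 10.

10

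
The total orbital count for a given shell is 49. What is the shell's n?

n² = 49 ⇒ n = 7.

n = 7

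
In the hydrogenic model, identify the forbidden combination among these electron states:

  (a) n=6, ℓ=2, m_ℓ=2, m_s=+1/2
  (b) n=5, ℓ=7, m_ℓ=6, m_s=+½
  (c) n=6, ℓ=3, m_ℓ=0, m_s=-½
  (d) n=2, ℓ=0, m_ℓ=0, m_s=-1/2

(b) has ℓ = 7 ≥ n = 5, violating 0 ≤ ℓ ≤ n−1.
The remaining sets (a), (c), (d) satisfy all four rules.

(b)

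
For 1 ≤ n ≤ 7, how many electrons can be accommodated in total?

Total orbitals = 1² + 2² + 3² + 4² + 5² + 6² + 7² = 140. Doubling for spin gives 280 electrons.

280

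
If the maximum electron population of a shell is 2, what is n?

n = 1

2n² = 2 ⇒ n² = 1 ⇒ n = 1.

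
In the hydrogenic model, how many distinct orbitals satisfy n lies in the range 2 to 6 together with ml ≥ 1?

35

Go shell by shell, enumerating (l, ml) with ml ≥ 1:
n=2 → 1; n=3 → 3; n=4 → 6; n=5 → 10; n=6 → 15.
Total orbitals: 1 + 3 + 6 + 10 + 15 = 35.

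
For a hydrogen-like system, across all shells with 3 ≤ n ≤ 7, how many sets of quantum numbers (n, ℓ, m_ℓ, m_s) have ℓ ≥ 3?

Count contributing orbitals for each principal shell:
n=4 → 7; n=5 → 16; n=6 → 27; n=7 → 40.
Orbitals: 7 + 16 + 27 + 40 = 90. Including both spin states (m_s = ±1/2) gives 2 × 90 = 180 states.

180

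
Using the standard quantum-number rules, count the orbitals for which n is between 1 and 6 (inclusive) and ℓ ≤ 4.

80

For each n in the range, tally the orbitals obeying ℓ ≤ 4:
n=1 → 1; n=2 → 4; n=3 → 9; n=4 → 16; n=5 → 25; n=6 → 25.
Total orbitals: 1 + 4 + 9 + 16 + 25 + 25 = 80.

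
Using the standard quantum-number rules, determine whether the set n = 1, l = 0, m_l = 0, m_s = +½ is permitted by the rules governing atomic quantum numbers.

n = 1 is a positive integer. l = 0 satisfies 0 ≤ l ≤ n−1 = 0. m_l = 0 lies in the range −l … +l (here 0). m_s = +1/2 is one of ±1/2.
All four constraints are satisfied.

Yes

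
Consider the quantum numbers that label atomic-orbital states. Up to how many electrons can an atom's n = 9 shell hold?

A shell holds 2n² electrons: 2 × 9² = 2 × 81 = 162.

162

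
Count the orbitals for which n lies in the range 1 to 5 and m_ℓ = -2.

6

Count contributing orbitals for each principal shell:
n=3 → 1; n=4 → 2; n=5 → 3.
Total orbitals: 1 + 2 + 3 = 6.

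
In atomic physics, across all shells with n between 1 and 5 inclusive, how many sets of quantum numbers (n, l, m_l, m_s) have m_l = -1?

Count contributing orbitals for each principal shell:
n=2 → 1; n=3 → 2; n=4 → 3; n=5 → 4.
Orbitals: 1 + 2 + 3 + 4 = 10. Including both spin states (m_s = ±1/2) gives 2 × 10 = 20 states.

20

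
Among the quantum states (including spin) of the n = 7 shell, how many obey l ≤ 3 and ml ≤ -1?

The n = 7 shell has l = 0 through 6; check each.
The (l, ml) pairs meeting l ≤ 3 and ml ≤ -1 give: l=1 → 1; l=2 → 2; l=3 → 3.
Orbitals: 1 + 2 + 3 = 6. Each orbital carries two spin states, so 6 × 2 = 12 states.

12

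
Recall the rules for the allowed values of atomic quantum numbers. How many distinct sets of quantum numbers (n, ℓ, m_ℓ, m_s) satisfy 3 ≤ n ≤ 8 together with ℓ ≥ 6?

82

Count contributing orbitals for each principal shell:
n=7 → 13; n=8 → 28.
Orbitals: 13 + 28 = 41. Including both spin states (m_s = ±1/2) gives 2 × 41 = 82 states.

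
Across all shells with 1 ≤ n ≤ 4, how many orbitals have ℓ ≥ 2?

Count contributing orbitals for each principal shell:
n=3 → 5; n=4 → 12.
Total orbitals: 5 + 12 = 17.

17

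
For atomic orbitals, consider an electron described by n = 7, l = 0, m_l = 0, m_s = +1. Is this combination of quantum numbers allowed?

Not allowed

The spin quantum number for an electron can only be m_s = +1/2 or −1/2; m_s = +1 is not one of those.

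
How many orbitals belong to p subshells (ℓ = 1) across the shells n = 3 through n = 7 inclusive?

15

A p subshell (ℓ = 1) exists for every n ≥ 2, so shells n = 3, 4, 5, 6, 7 each contribute one — 5 subshells.
Since each p subshell has 2·1+1 = 3 orbitals, the total is 5 × 3 = 15.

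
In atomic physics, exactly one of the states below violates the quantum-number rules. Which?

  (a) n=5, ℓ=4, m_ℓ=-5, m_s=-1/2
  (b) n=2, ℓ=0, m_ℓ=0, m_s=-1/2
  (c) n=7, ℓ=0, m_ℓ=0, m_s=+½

(a) has |m_ℓ| = 5 > ℓ = 4, violating −ℓ ≤ m_ℓ ≤ ℓ.
The remaining sets (b), (c) satisfy all four rules.

(a)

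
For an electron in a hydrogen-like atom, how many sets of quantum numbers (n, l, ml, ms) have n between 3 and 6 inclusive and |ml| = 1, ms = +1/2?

Go shell by shell, enumerating (l, ml) with |ml| = 1:
n=3 → 4; n=4 → 6; n=5 → 8; n=6 → 10.
Orbitals: 4 + 6 + 8 + 10 = 28. With ms fixed to +1/2 there is one state per orbital, so 28 states.

28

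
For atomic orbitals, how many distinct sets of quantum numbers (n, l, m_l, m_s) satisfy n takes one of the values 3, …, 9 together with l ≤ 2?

Treat each shell separately and count matching orbitals:
n=3 → 9; n=4 → 9; n=5 → 9; n=6 → 9; n=7 → 9; n=8 → 9; n=9 → 9.
Orbitals: 9 + 9 + 9 + 9 + 9 + 9 + 9 = 63. Including both spin states (m_s = ±1/2) gives 2 × 63 = 126 states.

126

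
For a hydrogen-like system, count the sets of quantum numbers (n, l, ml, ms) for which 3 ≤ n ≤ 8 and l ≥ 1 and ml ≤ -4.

Treat each shell separately and count matching orbitals:
n=5 → 1; n=6 → 3; n=7 → 6; n=8 → 10.
Orbitals: 1 + 3 + 6 + 10 = 20. Including both spin states (ms = ±1/2) gives 2 × 20 = 40 states.

40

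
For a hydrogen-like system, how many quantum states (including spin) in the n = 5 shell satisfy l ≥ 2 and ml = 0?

6

Orbitals with l ≥ 2 and ml = 0, by l: l=2 → 1; l=3 → 1; l=4 → 1.
Orbitals: 1 + 1 + 1 = 3. Each orbital carries two spin states, so 3 × 2 = 6 states.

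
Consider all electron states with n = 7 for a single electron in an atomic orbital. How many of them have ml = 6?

2

With n = 7 the allowed l are 0, 1, …, 6.
Per l-value: l=6 → 1.
Orbitals: 1. Each orbital carries two spin states, so 1 × 2 = 2 states.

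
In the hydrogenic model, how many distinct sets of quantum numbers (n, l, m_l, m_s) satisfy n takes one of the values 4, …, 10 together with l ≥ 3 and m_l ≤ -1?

280

For each n in the range, tally the orbitals obeying l ≥ 3 and m_l ≤ -1:
n=4 → 3; n=5 → 7; n=6 → 12; n=7 → 18; n=8 → 25; n=9 → 33; n=10 → 42.
Orbitals: 3 + 7 + 12 + 18 + 25 + 33 + 42 = 140. Including both spin states (m_s = ±1/2) gives 2 × 140 = 280 states.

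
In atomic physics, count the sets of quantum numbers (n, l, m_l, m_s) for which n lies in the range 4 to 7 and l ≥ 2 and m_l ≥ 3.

Count contributing orbitals for each principal shell:
n=4 → 1; n=5 → 3; n=6 → 6; n=7 → 10.
Orbitals: 1 + 3 + 6 + 10 = 20. Including both spin states (m_s = ±1/2) gives 2 × 20 = 40 states.

40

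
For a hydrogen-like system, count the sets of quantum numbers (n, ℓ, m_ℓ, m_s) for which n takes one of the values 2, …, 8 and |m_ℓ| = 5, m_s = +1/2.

12

Work shell by shell — for each n, count the (ℓ, m_ℓ) pairs that satisfy |m_ℓ| = 5:
n=6 → 2; n=7 → 4; n=8 → 6.
Orbitals: 2 + 4 + 6 = 12. With m_s fixed to +1/2 there is one state per orbital, so 12 states.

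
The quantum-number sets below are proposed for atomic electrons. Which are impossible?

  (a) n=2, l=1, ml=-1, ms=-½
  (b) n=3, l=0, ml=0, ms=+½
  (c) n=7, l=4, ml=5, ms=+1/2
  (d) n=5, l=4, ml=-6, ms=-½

(c) and (d)

(c) has |ml| = 5 > l = 4, violating −l ≤ ml ≤ l.
(d) has |ml| = 6 > l = 4, violating −l ≤ ml ≤ l.
The remaining sets (a), (b) satisfy all four rules.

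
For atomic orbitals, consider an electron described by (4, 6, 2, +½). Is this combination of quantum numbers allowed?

Invalid

The orbital quantum number must satisfy 0 ≤ l ≤ n−1. With n = 4 the allowed l values are 0, 1, 2, 3, so l = 6 is out of range.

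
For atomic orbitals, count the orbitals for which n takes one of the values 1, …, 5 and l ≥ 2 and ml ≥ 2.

10

Go shell by shell, enumerating (l, ml) with l ≥ 2 and ml ≥ 2:
n=3 → 1; n=4 → 3; n=5 → 6.
Total orbitals: 1 + 3 + 6 = 10.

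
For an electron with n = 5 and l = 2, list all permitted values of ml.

-2, -1, 0, 1, 2

ml takes every integer from −l to +l. With l = 2 that gives the 5 values -2, -1, 0, 1, 2.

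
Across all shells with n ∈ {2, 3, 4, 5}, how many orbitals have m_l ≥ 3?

4

For each n in the range, tally the orbitals obeying m_l ≥ 3:
n=4 → 1; n=5 → 3.
Total orbitals: 1 + 3 = 4.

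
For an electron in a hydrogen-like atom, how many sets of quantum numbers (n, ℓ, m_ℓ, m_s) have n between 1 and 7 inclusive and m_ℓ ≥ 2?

Go shell by shell, enumerating (ℓ, m_ℓ) with m_ℓ ≥ 2:
n=3 → 1; n=4 → 3; n=5 → 6; n=6 → 10; n=7 → 15.
Orbitals: 1 + 3 + 6 + 10 + 15 = 35. Including both spin states (m_s = ±1/2) gives 2 × 35 = 70 states.

70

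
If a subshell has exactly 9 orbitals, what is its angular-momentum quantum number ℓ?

ℓ = 4

2ℓ+1 = 9 gives ℓ = 4.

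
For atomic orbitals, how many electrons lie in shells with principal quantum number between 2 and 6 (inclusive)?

180

Shell n has n² orbitals: 2²=4 + 3²=9 + 4²=16 + 5²=25 + 6²=36 = 90 orbitals.
Two spin states per orbital: 2 × 90 = 180 electrons.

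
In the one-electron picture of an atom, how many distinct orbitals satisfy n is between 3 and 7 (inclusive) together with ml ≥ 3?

20

Treat each shell separately and count matching orbitals:
n=4 → 1; n=5 → 3; n=6 → 6; n=7 → 10.
Total orbitals: 1 + 3 + 6 + 10 = 20.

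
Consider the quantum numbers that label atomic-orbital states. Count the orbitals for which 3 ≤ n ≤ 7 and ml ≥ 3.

20

Treat each shell separately and count matching orbitals:
n=4 → 1; n=5 → 3; n=6 → 6; n=7 → 10.
Total orbitals: 1 + 3 + 6 + 10 = 20.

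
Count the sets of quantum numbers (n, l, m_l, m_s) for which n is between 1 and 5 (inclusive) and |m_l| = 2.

24

Go shell by shell, enumerating (l, m_l) with |m_l| = 2:
n=3 → 2; n=4 → 4; n=5 → 6.
Orbitals: 2 + 4 + 6 = 12. Including both spin states (m_s = ±1/2) gives 2 × 12 = 24 states.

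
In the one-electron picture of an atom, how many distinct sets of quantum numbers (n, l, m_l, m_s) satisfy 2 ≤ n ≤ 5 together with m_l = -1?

20

For each n in the range, tally the orbitals obeying m_l = -1:
n=2 → 1; n=3 → 2; n=4 → 3; n=5 → 4.
Orbitals: 1 + 2 + 3 + 4 = 10. Including both spin states (m_s = ±1/2) gives 2 × 10 = 20 states.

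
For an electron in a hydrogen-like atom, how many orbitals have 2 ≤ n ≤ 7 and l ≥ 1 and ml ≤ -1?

56

Per-shell orbital counts meeting the constraint:
n=2 → 1; n=3 → 3; n=4 → 6; n=5 → 10; n=6 → 15; n=7 → 21.
Total orbitals: 1 + 3 + 6 + 10 + 15 + 21 = 56.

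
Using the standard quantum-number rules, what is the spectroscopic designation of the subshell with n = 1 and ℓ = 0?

1s

ℓ = 0 corresponds to the letter 's', so the subshell is 1s.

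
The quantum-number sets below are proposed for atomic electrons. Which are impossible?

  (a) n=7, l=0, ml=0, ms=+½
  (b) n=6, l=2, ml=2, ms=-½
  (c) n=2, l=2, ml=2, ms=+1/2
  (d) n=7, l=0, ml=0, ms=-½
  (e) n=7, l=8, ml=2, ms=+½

(c) has l = 2 ≥ n = 2, violating 0 ≤ l ≤ n−1.
(e) has l = 8 ≥ n = 7, violating 0 ≤ l ≤ n−1.
The remaining sets (a), (b), (d) satisfy all four rules.

(c) and (e)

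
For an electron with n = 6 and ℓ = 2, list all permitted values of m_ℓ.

m_ℓ takes every integer from −ℓ to +ℓ. With ℓ = 2 that gives the 5 values -2, -1, 0, 1, 2.

-2, -1, 0, 1, 2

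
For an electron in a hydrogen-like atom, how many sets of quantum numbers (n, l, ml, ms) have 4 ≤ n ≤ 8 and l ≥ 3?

Per-shell orbital counts meeting the constraint:
n=4 → 7; n=5 → 16; n=6 → 27; n=7 → 40; n=8 → 55.
Orbitals: 7 + 16 + 27 + 40 + 55 = 145. Including both spin states (ms = ±1/2) gives 2 × 145 = 290 states.

290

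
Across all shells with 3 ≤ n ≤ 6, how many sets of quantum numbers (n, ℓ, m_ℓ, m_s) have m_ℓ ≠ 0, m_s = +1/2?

Treat each shell separately and count matching orbitals:
n=3 → 6; n=4 → 12; n=5 → 20; n=6 → 30.
Orbitals: 6 + 12 + 20 + 30 = 68. With m_s fixed to +1/2 there is one state per orbital, so 68 states.

68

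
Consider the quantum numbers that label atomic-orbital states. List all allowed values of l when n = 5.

l is an integer with 0 ≤ l ≤ n−1, so for n = 5: l = 0, 1, 2, 3, 4.

0, 1, 2, 3, 4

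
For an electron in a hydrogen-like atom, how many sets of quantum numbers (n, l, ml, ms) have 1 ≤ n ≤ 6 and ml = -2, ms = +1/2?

10

Count contributing orbitals for each principal shell:
n=3 → 1; n=4 → 2; n=5 → 3; n=6 → 4.
Orbitals: 1 + 2 + 3 + 4 = 10. With ms fixed to +1/2 there is one state per orbital, so 10 states.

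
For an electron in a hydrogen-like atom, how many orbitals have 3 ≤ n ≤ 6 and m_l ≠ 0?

68

Count contributing orbitals for each principal shell:
n=3 → 6; n=4 → 12; n=5 → 20; n=6 → 30.
Total orbitals: 6 + 12 + 20 + 30 = 68.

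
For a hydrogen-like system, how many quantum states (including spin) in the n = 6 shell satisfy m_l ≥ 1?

30

For n = 6, l ranges over 0 … 5.
The (l, m_l) pairs meeting m_l ≥ 1 give: l=1 → 1; l=2 → 2; l=3 → 3; l=4 → 4; l=5 → 5.
Orbitals: 1 + 2 + 3 + 4 + 5 = 15. Each orbital carries two spin states, so 15 × 2 = 30 states.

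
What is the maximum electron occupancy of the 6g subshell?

18

A subshell with l = 4 has 2l+1 = 9 orbitals, each holding 2 electrons (spin ±1/2), so 9 × 2 = 18.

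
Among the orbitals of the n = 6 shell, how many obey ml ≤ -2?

Go through l = 0, …, 5 (the values permitted for n = 6).
Orbitals with ml ≤ -2, by l: l=2 → 1; l=3 → 2; l=4 → 3; l=5 → 4.
Total orbitals: 1 + 2 + 3 + 4 = 10.

10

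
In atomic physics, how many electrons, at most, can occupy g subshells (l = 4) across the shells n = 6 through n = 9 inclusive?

A g subshell (l = 4) exists for every n ≥ 5, so shells n = 6, 7, 8, 9 each contribute one — 4 subshells.
Since each g subshell holds 2(2·4+1) = 18 electrons, the total is 4 × 18 = 72.

72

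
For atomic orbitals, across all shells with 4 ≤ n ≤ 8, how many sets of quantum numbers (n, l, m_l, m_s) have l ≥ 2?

340

For each n in the range, tally the orbitals obeying l ≥ 2:
n=4 → 12; n=5 → 21; n=6 → 32; n=7 → 45; n=8 → 60.
Orbitals: 12 + 21 + 32 + 45 + 60 = 170. Including both spin states (m_s = ±1/2) gives 2 × 170 = 340 states.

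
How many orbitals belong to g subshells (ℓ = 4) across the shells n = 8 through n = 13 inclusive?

54

A g subshell (ℓ = 4) exists for every n ≥ 5, so shells n = 8, 9, 10, 11, 12, 13 each contribute one — 6 subshells.
Since each g subshell has 2·4+1 = 9 orbitals, the total is 6 × 9 = 54.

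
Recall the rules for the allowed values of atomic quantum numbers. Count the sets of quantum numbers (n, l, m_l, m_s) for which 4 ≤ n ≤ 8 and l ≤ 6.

Per-shell orbital counts meeting the constraint:
n=4 → 16; n=5 → 25; n=6 → 36; n=7 → 49; n=8 → 49.
Orbitals: 16 + 25 + 36 + 49 + 49 = 175. Including both spin states (m_s = ±1/2) gives 2 × 175 = 350 states.

350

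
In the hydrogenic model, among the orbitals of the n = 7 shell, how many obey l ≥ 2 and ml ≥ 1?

Per l-value: l=2 → 2; l=3 → 3; l=4 → 4; l=5 → 5; l=6 → 6.
Total orbitals: 2 + 3 + 4 + 5 + 6 = 20.

20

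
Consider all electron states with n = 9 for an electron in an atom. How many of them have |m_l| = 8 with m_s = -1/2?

For n = 9, l ranges over 0 … 8.
Per l-value: l=8 → 2.
Orbitals: 2. With m_s fixed to a single value there is one state per orbital, giving 2 states.

2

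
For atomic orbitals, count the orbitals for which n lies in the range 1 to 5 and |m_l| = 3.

Treat each shell separately and count matching orbitals:
n=4 → 2; n=5 → 4.
Total orbitals: 2 + 4 = 6.

6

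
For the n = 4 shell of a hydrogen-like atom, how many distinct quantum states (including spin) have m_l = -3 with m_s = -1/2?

The n = 4 shell has l = 0 through 3; check each.
The (l, m_l) pairs meeting m_l = -3 give: l=3 → 1.
Orbitals: 1. With m_s fixed to a single value there is one state per orbital, giving 1 state.

1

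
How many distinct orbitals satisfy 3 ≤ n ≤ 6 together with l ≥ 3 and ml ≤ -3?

10

Treat each shell separately and count matching orbitals:
n=4 → 1; n=5 → 3; n=6 → 6.
Total orbitals: 1 + 3 + 6 = 10.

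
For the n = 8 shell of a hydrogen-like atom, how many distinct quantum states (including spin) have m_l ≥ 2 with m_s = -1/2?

21

Go through l = 0, …, 7 (the values permitted for n = 8).
Orbitals with m_l ≥ 2, by l: l=2 → 1; l=3 → 2; l=4 → 3; l=5 → 4; l=6 → 5; l=7 → 6.
Orbitals: 1 + 2 + 3 + 4 + 5 + 6 = 21. With m_s fixed to a single value there is one state per orbital, giving 21 states.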